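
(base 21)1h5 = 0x323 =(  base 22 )1EB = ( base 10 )803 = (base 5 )11203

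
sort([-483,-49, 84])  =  [-483,-49, 84 ] 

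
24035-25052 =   -  1017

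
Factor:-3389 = - 3389^1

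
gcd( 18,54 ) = 18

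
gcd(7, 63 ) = 7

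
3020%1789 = 1231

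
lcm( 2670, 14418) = 72090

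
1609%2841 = 1609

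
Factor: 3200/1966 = 2^6 * 5^2*983^( - 1 ) = 1600/983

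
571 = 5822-5251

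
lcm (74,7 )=518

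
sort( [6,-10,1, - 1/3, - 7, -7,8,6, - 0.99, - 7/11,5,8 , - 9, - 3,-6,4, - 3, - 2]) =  [  -  10, - 9, - 7, - 7, - 6, - 3, - 3, - 2, - 0.99, - 7/11, - 1/3,1,4,  5,6,6,8,8] 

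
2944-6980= -4036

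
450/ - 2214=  - 1 + 98/123  =  - 0.20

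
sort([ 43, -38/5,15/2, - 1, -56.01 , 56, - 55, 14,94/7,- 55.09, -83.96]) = [  -  83.96, - 56.01,-55.09, - 55, - 38/5 ,-1,15/2, 94/7, 14, 43, 56] 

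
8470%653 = 634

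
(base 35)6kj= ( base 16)1F85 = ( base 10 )8069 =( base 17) 1afb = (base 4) 1332011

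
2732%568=460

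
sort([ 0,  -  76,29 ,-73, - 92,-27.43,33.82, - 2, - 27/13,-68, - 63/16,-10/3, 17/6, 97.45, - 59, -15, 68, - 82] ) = [ - 92, - 82, - 76, - 73, - 68,-59, - 27.43, - 15, - 63/16, - 10/3, - 27/13, - 2, 0 , 17/6, 29, 33.82, 68, 97.45]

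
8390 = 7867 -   -  523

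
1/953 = 1/953 = 0.00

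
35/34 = 1 + 1/34 =1.03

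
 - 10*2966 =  -29660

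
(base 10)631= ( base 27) NA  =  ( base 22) 16f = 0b1001110111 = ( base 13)397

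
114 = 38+76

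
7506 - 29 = 7477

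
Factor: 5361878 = 2^1*859^1*3121^1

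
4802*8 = 38416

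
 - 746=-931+185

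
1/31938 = 1/31938 = 0.00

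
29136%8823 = 2667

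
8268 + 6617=14885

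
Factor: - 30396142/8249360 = -2171153/589240= -  2^( - 3)*5^( - 1)*157^1*13829^1*14731^ ( - 1) 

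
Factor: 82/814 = 41/407 = 11^( - 1 )*37^( - 1)*41^1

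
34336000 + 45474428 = 79810428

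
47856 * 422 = 20195232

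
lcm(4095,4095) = 4095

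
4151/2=2075 + 1/2  =  2075.50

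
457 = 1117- 660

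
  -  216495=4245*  ( - 51)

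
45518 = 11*4138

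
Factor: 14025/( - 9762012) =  - 2^( - 2 ) * 3^( - 2 )*5^2*11^1*13^( - 1 ) * 409^( - 1 ) = - 275/191412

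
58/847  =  58/847 = 0.07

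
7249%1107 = 607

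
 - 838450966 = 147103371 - 985554337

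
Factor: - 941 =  - 941^1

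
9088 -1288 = 7800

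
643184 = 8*80398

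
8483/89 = 95 +28/89 = 95.31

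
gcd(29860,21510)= 10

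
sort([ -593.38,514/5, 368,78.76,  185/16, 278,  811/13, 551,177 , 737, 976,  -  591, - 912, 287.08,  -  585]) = [ - 912,-593.38,-591, - 585, 185/16, 811/13 , 78.76,514/5, 177, 278, 287.08 , 368,551,737, 976]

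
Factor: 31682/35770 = 5^( - 1) * 7^( - 1 ) * 31^1 = 31/35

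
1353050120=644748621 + 708301499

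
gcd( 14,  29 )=1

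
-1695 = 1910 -3605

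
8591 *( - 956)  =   - 8212996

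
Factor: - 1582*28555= - 45174010  =  - 2^1*5^1*7^1*113^1*5711^1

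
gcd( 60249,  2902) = 1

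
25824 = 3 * 8608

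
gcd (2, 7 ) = 1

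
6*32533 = 195198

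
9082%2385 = 1927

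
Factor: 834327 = 3^3*13^1*2377^1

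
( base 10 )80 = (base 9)88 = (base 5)310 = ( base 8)120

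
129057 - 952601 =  - 823544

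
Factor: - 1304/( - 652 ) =2^1=2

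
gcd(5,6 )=1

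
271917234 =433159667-161242433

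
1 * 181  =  181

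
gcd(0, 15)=15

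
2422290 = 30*80743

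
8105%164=69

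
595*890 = 529550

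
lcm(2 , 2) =2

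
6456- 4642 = 1814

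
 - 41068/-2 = 20534/1  =  20534.00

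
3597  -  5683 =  - 2086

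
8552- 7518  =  1034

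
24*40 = 960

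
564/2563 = 564/2563 = 0.22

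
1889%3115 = 1889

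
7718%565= 373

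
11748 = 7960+3788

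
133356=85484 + 47872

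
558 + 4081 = 4639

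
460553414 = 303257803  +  157295611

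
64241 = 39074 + 25167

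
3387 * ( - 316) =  - 1070292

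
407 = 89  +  318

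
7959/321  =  2653/107 = 24.79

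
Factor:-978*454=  -2^2*3^1* 163^1*227^1 = - 444012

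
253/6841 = 253/6841 = 0.04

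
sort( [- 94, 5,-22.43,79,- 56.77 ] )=[ - 94,-56.77, - 22.43, 5, 79] 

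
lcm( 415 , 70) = 5810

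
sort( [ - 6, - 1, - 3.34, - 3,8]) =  [ - 6, -3.34,-3 , - 1,  8 ]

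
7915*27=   213705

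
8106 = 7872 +234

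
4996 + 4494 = 9490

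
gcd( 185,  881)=1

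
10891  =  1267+9624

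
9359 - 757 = 8602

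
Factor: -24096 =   -  2^5* 3^1*251^1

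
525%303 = 222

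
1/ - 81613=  - 1 + 81612/81613 = - 0.00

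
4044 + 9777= 13821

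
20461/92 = 20461/92 = 222.40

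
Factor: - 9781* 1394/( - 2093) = 13634714/2093 = 2^1*7^( - 1)*13^( - 1)*17^1*23^(- 1) * 41^1*9781^1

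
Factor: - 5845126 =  - 2^1*7^1  *417509^1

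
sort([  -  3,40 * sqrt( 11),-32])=[  -  32, - 3,40*sqrt ( 11)]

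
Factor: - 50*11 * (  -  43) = 23650 =2^1*5^2*11^1 * 43^1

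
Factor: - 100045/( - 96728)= 2^ ( - 3)*5^1* 11^1* 17^1 * 113^( - 1)  =  935/904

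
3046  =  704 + 2342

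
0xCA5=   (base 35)2MH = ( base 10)3237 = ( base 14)1273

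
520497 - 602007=- 81510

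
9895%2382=367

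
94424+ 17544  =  111968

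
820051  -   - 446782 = 1266833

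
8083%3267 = 1549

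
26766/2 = 13383 =13383.00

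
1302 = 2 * 651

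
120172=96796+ 23376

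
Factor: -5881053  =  -3^1*1960351^1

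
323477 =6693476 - 6369999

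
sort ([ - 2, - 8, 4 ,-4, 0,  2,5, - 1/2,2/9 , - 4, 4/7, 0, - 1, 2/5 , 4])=[ - 8, -4 , - 4, - 2, - 1, - 1/2,0, 0,2/9, 2/5, 4/7, 2, 4, 4,5 ] 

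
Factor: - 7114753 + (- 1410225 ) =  - 2^1*7^1 * 11^1*197^1 * 281^1 = - 8524978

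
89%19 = 13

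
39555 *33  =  1305315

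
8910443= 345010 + 8565433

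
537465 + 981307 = 1518772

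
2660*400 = 1064000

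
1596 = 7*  228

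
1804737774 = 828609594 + 976128180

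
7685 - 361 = 7324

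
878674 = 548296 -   -  330378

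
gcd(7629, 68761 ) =1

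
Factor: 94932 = 2^2* 3^4 * 293^1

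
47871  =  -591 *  (-81 )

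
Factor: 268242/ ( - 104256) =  -2^( - 5)*3^( - 1 )*13^1*19^1 = - 247/96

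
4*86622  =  346488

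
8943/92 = 8943/92=97.21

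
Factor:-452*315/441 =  - 2^2*5^1 * 7^(  -  1)*113^1 = - 2260/7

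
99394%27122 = 18028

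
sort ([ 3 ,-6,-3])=[-6,-3,3] 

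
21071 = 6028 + 15043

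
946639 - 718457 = 228182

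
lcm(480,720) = 1440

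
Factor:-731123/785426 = -929/998 = -  2^(- 1) * 499^ (-1)*929^1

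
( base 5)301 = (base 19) 40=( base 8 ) 114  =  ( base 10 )76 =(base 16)4C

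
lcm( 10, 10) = 10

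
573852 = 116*4947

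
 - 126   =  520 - 646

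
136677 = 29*4713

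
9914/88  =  4957/44 = 112.66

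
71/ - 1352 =-71/1352 = - 0.05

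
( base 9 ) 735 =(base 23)131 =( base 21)17b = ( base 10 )599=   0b1001010111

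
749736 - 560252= 189484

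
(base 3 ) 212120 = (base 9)776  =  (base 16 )27c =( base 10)636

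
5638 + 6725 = 12363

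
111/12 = 9 + 1/4 = 9.25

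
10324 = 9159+1165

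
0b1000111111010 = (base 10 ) 4602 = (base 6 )33150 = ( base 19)ce4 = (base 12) 27B6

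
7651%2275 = 826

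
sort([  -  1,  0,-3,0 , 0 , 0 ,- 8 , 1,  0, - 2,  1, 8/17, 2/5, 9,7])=[ - 8, - 3, - 2, - 1, 0,0 , 0, 0, 0,  2/5, 8/17,1,1, 7, 9] 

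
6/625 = 6/625 =0.01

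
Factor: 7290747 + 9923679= 17214426 = 2^1*3^2*956357^1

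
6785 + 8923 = 15708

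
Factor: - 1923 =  - 3^1*641^1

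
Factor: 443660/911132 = 110915/227783 = 5^1 * 7^1  *17^( - 1)*3169^1*13399^ ( - 1)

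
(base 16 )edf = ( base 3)12020000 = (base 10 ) 3807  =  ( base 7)14046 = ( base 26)5gb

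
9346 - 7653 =1693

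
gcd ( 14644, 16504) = 4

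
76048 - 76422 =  - 374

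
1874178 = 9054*207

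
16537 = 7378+9159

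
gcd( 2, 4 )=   2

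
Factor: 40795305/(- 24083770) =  - 8159061/4816754=- 2^(  -  1 )*3^1*227^1*271^( - 1)*8887^( - 1)*11981^1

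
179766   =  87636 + 92130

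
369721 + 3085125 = 3454846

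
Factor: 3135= 3^1*5^1*11^1  *19^1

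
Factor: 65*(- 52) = -3380 = -2^2*5^1*13^2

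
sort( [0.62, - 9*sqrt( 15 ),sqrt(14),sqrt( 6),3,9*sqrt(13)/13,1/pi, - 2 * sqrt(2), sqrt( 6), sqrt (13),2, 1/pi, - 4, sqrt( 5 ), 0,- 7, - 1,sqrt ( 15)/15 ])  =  [ - 9*sqrt(15 ),-7,-4, - 2*sqrt( 2), - 1,0, sqrt( 15 ) /15, 1/pi , 1/pi, 0.62,  2, sqrt( 5),sqrt(6 ),sqrt( 6 ),9*sqrt( 13)/13, 3, sqrt(13 ),sqrt( 14 )]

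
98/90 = 49/45 = 1.09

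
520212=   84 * 6193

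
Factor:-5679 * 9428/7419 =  - 17847204/2473 = - 2^2*3^1*631^1*2357^1*2473^( - 1 ) 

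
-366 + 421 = 55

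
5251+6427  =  11678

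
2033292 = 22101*92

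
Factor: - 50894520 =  -2^3 * 3^1*5^1 * 424121^1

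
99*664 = 65736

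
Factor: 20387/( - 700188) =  - 29/996 = -  2^(  -  2)*3^( -1)* 29^1  *83^ ( - 1)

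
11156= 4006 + 7150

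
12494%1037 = 50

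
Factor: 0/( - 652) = 0 =0^1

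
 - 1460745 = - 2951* 495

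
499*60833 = 30355667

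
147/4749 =49/1583 = 0.03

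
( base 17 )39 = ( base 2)111100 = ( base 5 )220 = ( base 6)140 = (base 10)60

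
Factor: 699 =3^1*233^1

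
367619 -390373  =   - 22754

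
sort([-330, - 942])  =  [ - 942, - 330] 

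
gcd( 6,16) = 2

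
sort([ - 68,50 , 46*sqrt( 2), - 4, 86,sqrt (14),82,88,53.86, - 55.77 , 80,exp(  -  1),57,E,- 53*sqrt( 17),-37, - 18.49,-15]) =[ - 53 * sqrt ( 17 ), - 68,-55.77,-37,-18.49,-15,-4,exp(-1), E, sqrt( 14 ), 50, 53.86,57, 46 *sqrt( 2),80,  82, 86, 88]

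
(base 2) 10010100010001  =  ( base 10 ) 9489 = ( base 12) 55a9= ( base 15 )2C29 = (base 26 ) e0p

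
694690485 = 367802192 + 326888293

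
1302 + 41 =1343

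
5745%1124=125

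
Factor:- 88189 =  - 29^1*3041^1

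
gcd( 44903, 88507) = 1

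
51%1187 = 51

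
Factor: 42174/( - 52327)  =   -2^1 * 3^3*67^( - 1) = - 54/67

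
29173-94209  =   - 65036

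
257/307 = 257/307= 0.84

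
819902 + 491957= 1311859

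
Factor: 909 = 3^2*101^1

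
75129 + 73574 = 148703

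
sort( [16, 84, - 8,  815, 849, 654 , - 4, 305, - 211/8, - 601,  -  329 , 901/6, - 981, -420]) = [ - 981, -601, - 420, - 329, - 211/8, - 8, - 4, 16,  84  ,  901/6, 305, 654, 815, 849]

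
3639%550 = 339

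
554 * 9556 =5294024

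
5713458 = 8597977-2884519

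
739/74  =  739/74=   9.99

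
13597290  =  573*23730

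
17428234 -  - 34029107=51457341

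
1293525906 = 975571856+317954050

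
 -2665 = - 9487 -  - 6822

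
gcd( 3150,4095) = 315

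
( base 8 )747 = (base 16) 1E7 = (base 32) f7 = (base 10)487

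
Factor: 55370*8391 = 2^1*3^1*5^1 *7^2 * 113^1 * 2797^1  =  464609670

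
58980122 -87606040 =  - 28625918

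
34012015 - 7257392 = 26754623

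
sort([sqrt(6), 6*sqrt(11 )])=[ sqrt(6 ),6*sqrt(11 )]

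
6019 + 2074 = 8093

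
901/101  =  901/101 = 8.92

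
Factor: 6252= 2^2*3^1 * 521^1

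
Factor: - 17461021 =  - 229^1*76249^1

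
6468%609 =378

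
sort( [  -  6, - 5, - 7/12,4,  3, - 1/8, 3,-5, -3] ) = [-6,-5, - 5, - 3, - 7/12, - 1/8,3,3, 4 ]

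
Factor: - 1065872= -2^4*66617^1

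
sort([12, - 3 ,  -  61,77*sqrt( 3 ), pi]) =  [ - 61,  -  3, pi, 12,  77*sqrt(3 ) ]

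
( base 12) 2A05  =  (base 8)11445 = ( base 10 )4901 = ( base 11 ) 3756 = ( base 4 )1030211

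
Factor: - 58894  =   - 2^1*11^1*2677^1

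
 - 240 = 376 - 616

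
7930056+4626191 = 12556247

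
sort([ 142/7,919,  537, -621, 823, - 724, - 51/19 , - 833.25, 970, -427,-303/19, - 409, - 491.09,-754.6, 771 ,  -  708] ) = [ - 833.25, -754.6, -724 , - 708, - 621 ,  -  491.09, - 427, - 409, - 303/19, - 51/19, 142/7,537,  771,823,919, 970]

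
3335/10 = 333 + 1/2 =333.50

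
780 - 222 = 558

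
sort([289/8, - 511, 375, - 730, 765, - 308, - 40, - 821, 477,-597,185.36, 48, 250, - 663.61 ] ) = [ - 821,-730, -663.61,-597, - 511,-308, - 40, 289/8,48,185.36,250,375, 477,765] 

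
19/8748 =19/8748 = 0.00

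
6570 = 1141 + 5429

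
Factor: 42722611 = 53^1*806087^1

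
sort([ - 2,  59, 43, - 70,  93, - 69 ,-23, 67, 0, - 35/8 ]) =[ - 70, - 69, - 23,-35/8,-2, 0 , 43, 59,  67, 93] 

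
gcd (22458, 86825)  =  1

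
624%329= 295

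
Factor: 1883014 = 2^1*7^1*19^1*7079^1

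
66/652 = 33/326 = 0.10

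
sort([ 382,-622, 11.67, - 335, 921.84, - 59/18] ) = [ - 622, - 335, - 59/18,11.67, 382,921.84] 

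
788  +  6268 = 7056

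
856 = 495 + 361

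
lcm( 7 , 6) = 42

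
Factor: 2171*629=13^1*17^1*37^1  *167^1 = 1365559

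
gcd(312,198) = 6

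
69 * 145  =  10005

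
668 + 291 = 959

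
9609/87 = 3203/29 = 110.45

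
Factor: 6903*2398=2^1 *3^2*11^1 * 13^1*59^1*109^1 = 16553394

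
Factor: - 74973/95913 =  - 3^( - 1)*67^1*373^1*10657^( - 1 ) = - 24991/31971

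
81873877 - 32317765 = 49556112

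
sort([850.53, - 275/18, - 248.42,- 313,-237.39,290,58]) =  [-313 , - 248.42, - 237.39,  -  275/18, 58,290 , 850.53]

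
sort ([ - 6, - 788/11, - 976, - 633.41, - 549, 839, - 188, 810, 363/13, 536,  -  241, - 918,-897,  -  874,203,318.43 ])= [ - 976, -918,  -  897 , - 874, - 633.41, - 549, - 241 ,-188, - 788/11, - 6, 363/13,203, 318.43,536, 810,839] 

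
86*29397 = 2528142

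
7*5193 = 36351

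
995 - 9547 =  - 8552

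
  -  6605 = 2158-8763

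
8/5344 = 1/668  =  0.00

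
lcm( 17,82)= 1394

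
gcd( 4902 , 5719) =817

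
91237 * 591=53921067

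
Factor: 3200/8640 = 10/27 = 2^1*3^( - 3)*5^1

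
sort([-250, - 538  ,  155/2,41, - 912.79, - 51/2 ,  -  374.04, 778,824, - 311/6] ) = [  -  912.79,- 538, - 374.04, - 250,-311/6,  -  51/2, 41,155/2,778 , 824 ]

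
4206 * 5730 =24100380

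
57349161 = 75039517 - 17690356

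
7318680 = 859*8520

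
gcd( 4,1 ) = 1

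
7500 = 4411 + 3089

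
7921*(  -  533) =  - 4221893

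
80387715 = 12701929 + 67685786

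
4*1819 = 7276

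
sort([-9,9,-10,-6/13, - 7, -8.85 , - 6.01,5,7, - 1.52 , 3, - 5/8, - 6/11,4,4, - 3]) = [ -10, - 9, - 8.85,-7, - 6.01, - 3, - 1.52, - 5/8,-6/11, - 6/13, 3,4, 4,5,7, 9]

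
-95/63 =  - 95/63 = -1.51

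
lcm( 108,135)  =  540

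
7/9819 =7/9819=0.00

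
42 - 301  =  -259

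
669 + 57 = 726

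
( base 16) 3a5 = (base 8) 1645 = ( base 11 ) 779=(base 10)933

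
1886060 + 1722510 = 3608570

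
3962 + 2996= 6958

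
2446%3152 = 2446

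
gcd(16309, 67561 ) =1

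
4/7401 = 4/7401 = 0.00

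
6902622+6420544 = 13323166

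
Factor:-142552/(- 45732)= 2^1*3^ ( - 1)*37^ ( - 1)*173^1 = 346/111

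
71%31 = 9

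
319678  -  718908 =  - 399230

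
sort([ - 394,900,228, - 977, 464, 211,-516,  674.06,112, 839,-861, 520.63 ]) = [ - 977, - 861, - 516, - 394,  112, 211, 228, 464,520.63, 674.06, 839,900 ] 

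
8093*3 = 24279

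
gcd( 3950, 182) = 2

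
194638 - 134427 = 60211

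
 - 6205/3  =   - 2069 + 2/3 = - 2068.33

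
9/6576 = 3/2192 = 0.00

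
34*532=18088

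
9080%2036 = 936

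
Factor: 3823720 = 2^3*5^1*109^1*877^1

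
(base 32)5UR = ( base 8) 13733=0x17DB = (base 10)6107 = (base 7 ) 23543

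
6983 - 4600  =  2383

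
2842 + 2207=5049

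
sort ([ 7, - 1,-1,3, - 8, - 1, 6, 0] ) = [ - 8, - 1,- 1, - 1,0, 3, 6, 7]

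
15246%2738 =1556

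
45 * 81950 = 3687750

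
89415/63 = 1419 + 2/7 = 1419.29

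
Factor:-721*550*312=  - 123723600 = - 2^4*3^1*5^2*7^1*11^1 * 13^1*103^1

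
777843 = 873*891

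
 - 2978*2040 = -6075120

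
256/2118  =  128/1059 = 0.12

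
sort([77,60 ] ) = [ 60, 77 ]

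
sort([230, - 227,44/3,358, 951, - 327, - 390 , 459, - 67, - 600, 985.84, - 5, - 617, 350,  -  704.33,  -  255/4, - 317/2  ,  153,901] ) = [ - 704.33,  -  617, - 600, - 390, - 327, - 227, - 317/2, - 67,-255/4, - 5, 44/3, 153,230,350, 358  ,  459, 901,951,985.84 ] 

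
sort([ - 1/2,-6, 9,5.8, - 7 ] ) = [ - 7,  -  6, - 1/2,  5.8, 9 ]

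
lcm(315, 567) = 2835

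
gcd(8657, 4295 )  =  1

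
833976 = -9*( - 92664 ) 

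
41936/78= 537+25/39 = 537.64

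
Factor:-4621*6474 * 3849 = -115148046546 = -2^1*3^2*13^1*83^1 * 1283^1*4621^1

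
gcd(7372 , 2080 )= 4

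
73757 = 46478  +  27279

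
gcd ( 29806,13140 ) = 2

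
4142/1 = 4142 = 4142.00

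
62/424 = 31/212 =0.15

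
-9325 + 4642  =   - 4683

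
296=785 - 489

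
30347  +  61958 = 92305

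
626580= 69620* 9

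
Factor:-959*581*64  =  -35659456 = -  2^6*7^2*83^1*137^1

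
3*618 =1854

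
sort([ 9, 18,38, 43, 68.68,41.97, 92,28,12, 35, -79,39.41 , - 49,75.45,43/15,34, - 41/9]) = [ - 79, - 49, - 41/9, 43/15,9,12, 18,28,34,35,38, 39.41, 41.97, 43,68.68, 75.45, 92 ] 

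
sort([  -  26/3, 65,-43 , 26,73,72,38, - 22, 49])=[  -  43,-22, - 26/3,26,38 , 49,65,72,73]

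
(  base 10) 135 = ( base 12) b3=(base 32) 47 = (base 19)72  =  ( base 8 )207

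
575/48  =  575/48 = 11.98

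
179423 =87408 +92015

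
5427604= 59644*91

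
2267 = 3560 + -1293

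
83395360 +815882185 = 899277545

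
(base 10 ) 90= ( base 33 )2o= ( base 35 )2K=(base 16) 5A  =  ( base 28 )36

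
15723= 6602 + 9121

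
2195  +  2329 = 4524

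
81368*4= 325472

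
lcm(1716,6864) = 6864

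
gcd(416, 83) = 1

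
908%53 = 7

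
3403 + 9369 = 12772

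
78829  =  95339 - 16510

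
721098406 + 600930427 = 1322028833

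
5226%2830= 2396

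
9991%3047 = 850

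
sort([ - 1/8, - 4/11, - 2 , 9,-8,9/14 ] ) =[ -8 ,-2,-4/11, - 1/8,9/14, 9] 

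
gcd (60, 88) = 4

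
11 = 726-715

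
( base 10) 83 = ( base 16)53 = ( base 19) 47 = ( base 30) 2n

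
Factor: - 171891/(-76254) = 2^( - 1)*3^1*179^( - 1)*269^1 = 807/358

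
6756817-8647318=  - 1890501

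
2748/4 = 687= 687.00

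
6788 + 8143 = 14931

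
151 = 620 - 469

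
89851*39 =3504189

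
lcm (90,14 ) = 630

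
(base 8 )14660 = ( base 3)100000120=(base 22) dck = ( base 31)6Q4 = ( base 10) 6576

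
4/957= 4/957 = 0.00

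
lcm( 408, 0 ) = 0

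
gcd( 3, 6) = 3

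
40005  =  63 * 635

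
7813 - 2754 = 5059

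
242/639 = 242/639 = 0.38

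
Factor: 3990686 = 2^1*7^1 *285049^1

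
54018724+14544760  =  68563484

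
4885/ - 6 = - 4885/6 =- 814.17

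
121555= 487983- 366428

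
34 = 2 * 17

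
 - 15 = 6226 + -6241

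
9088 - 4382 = 4706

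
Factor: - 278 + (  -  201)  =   -479 = - 479^1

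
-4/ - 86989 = 4/86989 = 0.00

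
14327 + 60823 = 75150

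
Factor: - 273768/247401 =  - 2^3*3^( - 2 ) *7^(-2) * 61^1=- 488/441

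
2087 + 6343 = 8430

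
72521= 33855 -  - 38666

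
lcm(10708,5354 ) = 10708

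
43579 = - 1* (-43579)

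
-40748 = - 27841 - 12907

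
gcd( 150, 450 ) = 150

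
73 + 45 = 118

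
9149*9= 82341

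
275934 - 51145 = 224789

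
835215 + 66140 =901355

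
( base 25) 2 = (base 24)2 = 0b10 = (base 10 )2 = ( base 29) 2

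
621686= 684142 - 62456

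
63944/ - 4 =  - 15986/1 = - 15986.00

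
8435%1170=245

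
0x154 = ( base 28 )c4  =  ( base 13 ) 202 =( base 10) 340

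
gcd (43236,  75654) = 18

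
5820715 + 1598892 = 7419607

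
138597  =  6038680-5900083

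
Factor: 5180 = 2^2*5^1*7^1 * 37^1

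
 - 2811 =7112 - 9923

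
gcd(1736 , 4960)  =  248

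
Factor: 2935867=11^1*266897^1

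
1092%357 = 21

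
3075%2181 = 894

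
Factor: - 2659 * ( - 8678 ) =2^1 *2659^1 * 4339^1= 23074802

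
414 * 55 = 22770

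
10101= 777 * 13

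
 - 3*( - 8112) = 24336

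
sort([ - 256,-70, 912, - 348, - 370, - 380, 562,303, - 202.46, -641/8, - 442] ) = [ - 442, - 380, - 370, - 348, - 256, - 202.46,-641/8,-70,  303, 562, 912] 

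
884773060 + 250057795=1134830855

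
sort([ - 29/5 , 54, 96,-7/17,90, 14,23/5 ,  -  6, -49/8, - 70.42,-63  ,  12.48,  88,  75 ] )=[- 70.42,-63, - 49/8, - 6 , - 29/5, - 7/17,  23/5, 12.48,  14,54,75,88,90,96]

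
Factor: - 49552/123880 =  - 2/5 = -2^1 * 5^( - 1)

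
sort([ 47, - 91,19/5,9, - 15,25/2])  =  [- 91, - 15, 19/5,9, 25/2,47 ] 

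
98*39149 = 3836602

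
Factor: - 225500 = - 2^2 * 5^3*11^1*41^1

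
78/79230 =13/13205 =0.00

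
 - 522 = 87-609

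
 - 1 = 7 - 8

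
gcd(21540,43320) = 60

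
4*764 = 3056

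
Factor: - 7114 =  - 2^1*3557^1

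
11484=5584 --5900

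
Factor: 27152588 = 2^2 * 6788147^1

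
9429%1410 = 969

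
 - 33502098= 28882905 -62385003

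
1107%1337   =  1107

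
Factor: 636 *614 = 390504 = 2^3*3^1* 53^1*307^1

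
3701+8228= 11929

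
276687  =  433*639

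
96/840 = 4/35 = 0.11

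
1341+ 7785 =9126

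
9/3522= 3/1174 =0.00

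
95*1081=102695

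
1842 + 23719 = 25561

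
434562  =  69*6298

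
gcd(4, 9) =1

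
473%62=39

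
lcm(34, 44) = 748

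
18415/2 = 9207 +1/2 = 9207.50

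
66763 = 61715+5048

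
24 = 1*24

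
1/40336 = 1/40336= 0.00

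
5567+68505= 74072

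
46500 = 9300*5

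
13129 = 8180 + 4949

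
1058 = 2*529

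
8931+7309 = 16240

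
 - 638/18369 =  - 1 + 17731/18369 = -0.03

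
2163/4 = 2163/4= 540.75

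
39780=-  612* (-65 )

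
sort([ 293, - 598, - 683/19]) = [ - 598, - 683/19, 293 ] 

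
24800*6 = 148800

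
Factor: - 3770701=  - 11^1* 342791^1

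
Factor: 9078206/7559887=2^1*79^1*57457^1*7559887^ ( - 1 )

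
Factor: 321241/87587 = 23^1 * 13967^1  *  87587^( - 1) 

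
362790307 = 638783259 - 275992952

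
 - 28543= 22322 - 50865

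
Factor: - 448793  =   - 448793^1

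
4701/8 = 4701/8 = 587.62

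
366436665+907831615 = 1274268280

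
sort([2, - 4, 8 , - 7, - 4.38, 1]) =[ - 7, - 4.38, - 4, 1, 2,8] 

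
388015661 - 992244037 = -604228376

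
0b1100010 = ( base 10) 98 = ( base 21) 4e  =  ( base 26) 3k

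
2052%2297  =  2052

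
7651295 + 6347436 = 13998731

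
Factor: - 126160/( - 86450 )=2^3*5^ ( - 1)*7^( - 1 )*13^( - 1 ) * 83^1  =  664/455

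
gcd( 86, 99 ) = 1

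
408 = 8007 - 7599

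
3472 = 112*31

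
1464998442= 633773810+831224632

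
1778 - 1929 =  - 151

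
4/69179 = 4/69179=0.00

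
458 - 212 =246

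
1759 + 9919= 11678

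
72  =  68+4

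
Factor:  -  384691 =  - 384691^1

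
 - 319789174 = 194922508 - 514711682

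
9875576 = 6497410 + 3378166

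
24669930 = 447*55190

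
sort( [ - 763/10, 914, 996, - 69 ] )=[-763/10,-69, 914, 996]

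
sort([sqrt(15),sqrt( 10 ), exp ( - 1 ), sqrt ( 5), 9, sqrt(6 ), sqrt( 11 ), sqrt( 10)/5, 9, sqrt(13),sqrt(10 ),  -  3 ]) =[ - 3,exp( - 1), sqrt(10)/5,sqrt(5 ),sqrt(6 ),  sqrt(10 ) , sqrt(10 ), sqrt(11 ), sqrt(13),sqrt( 15),9, 9]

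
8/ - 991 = -1  +  983/991 = - 0.01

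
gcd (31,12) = 1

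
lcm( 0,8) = 0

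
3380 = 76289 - 72909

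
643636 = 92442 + 551194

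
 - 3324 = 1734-5058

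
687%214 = 45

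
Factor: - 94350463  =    -  101^1 * 577^1*1619^1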